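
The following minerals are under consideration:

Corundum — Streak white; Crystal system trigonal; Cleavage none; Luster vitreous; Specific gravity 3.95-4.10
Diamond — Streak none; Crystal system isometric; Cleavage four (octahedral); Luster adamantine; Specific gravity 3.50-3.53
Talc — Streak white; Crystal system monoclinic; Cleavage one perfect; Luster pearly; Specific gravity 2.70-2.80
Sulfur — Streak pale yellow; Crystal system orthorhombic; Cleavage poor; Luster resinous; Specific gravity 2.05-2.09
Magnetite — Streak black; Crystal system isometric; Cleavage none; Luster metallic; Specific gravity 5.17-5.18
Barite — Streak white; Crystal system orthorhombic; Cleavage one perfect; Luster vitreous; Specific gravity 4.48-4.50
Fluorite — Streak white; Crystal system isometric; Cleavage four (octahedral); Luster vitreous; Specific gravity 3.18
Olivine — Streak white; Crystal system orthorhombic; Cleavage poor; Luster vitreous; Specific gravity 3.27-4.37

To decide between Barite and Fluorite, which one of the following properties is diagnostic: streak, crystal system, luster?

crystal system

Streak: both white — identical.
Crystal system: Barite orthorhombic, Fluorite isometric — these differ.
Luster: both vitreous — identical.
Crystal system is the diagnostic property here.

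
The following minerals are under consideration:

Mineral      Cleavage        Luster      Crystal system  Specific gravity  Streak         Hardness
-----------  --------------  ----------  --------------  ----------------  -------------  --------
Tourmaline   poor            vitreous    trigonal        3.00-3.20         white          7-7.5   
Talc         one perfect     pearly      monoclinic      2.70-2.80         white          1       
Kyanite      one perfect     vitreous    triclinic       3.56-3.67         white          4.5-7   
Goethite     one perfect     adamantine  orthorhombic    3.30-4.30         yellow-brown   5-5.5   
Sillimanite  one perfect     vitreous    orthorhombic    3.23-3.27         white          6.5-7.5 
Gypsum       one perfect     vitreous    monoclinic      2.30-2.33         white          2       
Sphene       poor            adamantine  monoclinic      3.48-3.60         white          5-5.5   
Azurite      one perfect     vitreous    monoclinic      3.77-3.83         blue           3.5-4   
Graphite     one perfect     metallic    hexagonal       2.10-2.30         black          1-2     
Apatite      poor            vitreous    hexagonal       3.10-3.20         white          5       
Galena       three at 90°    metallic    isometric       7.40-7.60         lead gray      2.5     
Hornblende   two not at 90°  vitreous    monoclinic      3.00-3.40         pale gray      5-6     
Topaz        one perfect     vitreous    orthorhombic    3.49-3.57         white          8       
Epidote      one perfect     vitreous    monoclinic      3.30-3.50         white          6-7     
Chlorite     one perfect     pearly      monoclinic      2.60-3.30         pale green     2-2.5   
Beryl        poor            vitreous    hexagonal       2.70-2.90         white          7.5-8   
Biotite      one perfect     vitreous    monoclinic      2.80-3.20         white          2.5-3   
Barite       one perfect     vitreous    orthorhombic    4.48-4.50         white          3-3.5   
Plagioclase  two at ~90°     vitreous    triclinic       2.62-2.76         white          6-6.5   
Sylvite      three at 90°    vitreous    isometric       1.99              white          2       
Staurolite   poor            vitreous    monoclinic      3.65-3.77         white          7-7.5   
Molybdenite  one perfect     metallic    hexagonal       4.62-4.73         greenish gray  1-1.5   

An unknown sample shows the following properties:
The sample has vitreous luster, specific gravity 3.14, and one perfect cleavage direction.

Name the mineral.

Biotite

Vitreous luster — narrows the field to Tourmaline, Kyanite, Sillimanite, Gypsum, Azurite, Apatite, Hornblende, Topaz, Epidote, Beryl, Biotite, Barite, Plagioclase, Sylvite, Staurolite.
Specific gravity 3.14 — only Tourmaline, Apatite, Hornblende, Biotite remain.
One perfect cleavage direction — only Biotite remains.
Biotite is the sole remaining match.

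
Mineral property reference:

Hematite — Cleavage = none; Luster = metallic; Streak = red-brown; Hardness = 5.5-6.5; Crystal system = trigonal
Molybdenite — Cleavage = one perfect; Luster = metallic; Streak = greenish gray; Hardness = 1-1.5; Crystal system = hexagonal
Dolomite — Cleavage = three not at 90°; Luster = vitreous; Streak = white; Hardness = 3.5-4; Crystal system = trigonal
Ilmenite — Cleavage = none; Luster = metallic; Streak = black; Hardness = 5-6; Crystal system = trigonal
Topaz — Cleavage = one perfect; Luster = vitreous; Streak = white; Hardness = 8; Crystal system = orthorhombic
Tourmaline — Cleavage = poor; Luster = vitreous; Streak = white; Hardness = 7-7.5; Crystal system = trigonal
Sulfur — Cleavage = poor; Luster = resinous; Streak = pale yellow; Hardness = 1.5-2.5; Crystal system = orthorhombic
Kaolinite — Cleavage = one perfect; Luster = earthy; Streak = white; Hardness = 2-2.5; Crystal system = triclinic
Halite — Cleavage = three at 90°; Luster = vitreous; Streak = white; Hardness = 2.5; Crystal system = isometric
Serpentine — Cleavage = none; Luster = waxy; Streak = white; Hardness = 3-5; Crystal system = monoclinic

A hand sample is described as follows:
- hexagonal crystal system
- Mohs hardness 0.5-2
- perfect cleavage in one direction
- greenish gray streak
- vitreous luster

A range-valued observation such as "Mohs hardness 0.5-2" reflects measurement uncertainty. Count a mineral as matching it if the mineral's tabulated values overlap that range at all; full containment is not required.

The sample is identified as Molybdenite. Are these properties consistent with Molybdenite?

Inconsistent

Hexagonal crystal system — fits Molybdenite (hexagonal system).
Mohs hardness 0.5-2 — fits Molybdenite (hardness 1-1.5).
Perfect cleavage in one direction — fits Molybdenite (cleavage one perfect).
Greenish gray streak — fits Molybdenite (greenish gray streak).
Vitreous luster — Molybdenite has metallic luster; which does not match.
Molybdenite is excluded by the luster.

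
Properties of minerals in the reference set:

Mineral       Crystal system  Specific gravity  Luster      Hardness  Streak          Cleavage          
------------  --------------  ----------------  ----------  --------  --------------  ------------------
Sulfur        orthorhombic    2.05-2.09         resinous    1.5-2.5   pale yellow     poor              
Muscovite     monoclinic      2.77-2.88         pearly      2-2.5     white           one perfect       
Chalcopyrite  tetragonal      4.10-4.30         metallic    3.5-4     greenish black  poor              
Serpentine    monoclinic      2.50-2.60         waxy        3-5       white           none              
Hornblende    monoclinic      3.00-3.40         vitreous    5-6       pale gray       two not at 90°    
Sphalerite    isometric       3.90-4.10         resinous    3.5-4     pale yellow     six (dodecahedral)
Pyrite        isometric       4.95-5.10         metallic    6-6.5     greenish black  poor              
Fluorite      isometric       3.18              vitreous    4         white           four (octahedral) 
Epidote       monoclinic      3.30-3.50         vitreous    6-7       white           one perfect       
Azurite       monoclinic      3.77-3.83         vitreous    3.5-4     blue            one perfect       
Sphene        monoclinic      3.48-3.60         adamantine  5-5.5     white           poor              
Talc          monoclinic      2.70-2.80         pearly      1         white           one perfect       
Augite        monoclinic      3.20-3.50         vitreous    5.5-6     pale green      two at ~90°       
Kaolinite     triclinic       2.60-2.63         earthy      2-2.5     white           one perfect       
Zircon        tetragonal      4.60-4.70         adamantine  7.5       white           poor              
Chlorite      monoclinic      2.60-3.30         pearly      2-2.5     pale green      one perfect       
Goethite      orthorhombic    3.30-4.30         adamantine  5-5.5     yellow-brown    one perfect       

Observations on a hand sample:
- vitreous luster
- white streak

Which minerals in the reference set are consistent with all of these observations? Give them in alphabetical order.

Epidote, Fluorite

Vitreous luster: narrows the field to Hornblende, Fluorite, Epidote, Azurite, Augite.
White streak: Fluorite, Epidote remain.
The minerals that satisfy all observations are Epidote, Fluorite.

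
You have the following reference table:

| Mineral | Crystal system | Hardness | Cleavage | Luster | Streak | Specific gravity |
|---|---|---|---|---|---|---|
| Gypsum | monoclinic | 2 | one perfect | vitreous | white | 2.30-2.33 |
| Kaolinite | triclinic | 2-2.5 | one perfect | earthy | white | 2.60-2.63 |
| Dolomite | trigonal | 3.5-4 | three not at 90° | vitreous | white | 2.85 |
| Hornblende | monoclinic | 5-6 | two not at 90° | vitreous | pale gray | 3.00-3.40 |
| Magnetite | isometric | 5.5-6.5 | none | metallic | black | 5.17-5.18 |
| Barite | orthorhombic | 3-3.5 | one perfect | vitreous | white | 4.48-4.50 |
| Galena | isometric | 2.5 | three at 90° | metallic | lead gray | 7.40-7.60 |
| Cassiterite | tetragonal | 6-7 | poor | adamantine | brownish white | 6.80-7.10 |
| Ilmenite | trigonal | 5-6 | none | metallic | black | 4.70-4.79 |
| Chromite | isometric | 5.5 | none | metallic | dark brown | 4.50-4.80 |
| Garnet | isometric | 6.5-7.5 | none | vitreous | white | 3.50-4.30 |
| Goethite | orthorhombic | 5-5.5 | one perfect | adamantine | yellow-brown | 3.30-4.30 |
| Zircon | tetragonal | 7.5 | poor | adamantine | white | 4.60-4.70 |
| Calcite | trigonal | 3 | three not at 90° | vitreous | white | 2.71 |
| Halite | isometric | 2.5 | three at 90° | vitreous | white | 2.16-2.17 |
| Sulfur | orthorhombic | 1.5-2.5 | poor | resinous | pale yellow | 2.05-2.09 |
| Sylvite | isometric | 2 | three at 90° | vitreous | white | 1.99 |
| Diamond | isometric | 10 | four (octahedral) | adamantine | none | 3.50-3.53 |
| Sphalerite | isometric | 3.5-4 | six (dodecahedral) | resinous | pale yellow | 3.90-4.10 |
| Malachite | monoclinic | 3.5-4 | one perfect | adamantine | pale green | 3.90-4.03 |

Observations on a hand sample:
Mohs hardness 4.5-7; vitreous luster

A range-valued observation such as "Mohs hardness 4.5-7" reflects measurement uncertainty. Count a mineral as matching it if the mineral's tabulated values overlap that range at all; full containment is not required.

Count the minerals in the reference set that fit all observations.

2

Mohs hardness 4.5-7 — only Hornblende, Magnetite, Cassiterite, Ilmenite, Chromite, Garnet, Goethite remain.
Vitreous luster — narrows the field to Hornblende, Garnet.
Remaining candidates: Garnet, Hornblende.
That is 2 minerals.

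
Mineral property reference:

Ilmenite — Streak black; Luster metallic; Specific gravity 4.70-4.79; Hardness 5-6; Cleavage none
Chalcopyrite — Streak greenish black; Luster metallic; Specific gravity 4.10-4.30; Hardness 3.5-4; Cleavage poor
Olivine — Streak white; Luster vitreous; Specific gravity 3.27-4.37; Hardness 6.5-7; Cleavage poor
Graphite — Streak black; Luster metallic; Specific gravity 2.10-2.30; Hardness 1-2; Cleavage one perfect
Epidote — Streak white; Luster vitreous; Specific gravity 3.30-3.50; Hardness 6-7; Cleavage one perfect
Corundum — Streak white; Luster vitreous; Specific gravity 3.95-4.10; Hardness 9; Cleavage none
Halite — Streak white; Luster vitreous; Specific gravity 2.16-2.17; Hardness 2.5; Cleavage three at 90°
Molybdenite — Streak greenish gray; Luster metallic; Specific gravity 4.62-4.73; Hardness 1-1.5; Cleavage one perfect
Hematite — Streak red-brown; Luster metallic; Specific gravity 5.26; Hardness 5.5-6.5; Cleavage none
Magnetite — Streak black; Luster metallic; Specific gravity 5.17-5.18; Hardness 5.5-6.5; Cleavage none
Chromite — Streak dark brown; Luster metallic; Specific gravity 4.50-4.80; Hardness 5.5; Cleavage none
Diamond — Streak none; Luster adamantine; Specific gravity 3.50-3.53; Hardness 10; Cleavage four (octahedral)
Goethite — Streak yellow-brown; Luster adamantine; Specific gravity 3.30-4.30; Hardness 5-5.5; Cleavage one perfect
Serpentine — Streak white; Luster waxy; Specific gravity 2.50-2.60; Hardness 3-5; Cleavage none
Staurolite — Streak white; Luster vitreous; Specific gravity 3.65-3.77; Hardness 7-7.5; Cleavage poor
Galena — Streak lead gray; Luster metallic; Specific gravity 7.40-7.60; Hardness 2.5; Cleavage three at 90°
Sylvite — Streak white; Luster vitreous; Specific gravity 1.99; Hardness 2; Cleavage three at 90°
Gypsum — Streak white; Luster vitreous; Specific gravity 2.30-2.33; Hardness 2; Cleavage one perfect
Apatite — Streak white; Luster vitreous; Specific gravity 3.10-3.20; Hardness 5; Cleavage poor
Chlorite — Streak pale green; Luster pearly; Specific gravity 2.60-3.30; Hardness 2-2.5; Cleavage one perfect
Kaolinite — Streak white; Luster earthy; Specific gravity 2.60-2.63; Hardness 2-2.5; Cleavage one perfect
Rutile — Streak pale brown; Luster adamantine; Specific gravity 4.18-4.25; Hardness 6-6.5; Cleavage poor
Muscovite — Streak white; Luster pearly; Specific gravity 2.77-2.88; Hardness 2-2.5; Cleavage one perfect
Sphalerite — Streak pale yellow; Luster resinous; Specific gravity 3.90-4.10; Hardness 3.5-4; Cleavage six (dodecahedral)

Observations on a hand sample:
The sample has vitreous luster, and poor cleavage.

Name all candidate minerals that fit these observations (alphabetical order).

Vitreous luster: leaves Olivine, Epidote, Corundum, Halite, Staurolite, Sylvite, Gypsum, Apatite.
Poor cleavage: Olivine, Staurolite, Apatite remain.
Consistent with every observation: Apatite, Olivine, Staurolite.

Apatite, Olivine, Staurolite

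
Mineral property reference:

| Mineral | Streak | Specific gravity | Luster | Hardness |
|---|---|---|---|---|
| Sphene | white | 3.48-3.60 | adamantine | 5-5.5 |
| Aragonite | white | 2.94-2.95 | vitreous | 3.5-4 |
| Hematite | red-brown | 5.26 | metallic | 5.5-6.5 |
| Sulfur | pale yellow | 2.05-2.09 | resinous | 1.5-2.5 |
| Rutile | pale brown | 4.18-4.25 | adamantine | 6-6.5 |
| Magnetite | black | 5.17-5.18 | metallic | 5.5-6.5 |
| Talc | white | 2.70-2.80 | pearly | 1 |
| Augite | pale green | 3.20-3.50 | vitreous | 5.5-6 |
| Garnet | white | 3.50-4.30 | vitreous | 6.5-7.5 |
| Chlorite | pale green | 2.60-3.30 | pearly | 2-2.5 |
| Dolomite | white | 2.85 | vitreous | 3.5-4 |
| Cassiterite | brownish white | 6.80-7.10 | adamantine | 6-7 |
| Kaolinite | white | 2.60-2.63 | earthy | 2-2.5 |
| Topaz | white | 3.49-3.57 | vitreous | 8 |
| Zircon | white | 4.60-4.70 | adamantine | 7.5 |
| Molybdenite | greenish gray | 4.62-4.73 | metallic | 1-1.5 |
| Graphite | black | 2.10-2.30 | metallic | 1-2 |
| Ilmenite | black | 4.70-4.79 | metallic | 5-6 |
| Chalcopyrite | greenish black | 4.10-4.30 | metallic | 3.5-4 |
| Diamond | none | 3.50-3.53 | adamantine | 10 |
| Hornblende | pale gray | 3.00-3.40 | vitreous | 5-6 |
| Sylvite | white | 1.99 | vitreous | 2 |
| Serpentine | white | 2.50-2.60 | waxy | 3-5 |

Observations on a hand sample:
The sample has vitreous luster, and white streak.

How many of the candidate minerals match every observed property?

Vitreous luster: narrows the field to Aragonite, Augite, Garnet, Dolomite, Topaz, Hornblende, Sylvite.
White streak is inconsistent with Augite, Hornblende.
The minerals that satisfy all observations are Aragonite, Dolomite, Garnet, Sylvite, Topaz.
That is 5 minerals.

5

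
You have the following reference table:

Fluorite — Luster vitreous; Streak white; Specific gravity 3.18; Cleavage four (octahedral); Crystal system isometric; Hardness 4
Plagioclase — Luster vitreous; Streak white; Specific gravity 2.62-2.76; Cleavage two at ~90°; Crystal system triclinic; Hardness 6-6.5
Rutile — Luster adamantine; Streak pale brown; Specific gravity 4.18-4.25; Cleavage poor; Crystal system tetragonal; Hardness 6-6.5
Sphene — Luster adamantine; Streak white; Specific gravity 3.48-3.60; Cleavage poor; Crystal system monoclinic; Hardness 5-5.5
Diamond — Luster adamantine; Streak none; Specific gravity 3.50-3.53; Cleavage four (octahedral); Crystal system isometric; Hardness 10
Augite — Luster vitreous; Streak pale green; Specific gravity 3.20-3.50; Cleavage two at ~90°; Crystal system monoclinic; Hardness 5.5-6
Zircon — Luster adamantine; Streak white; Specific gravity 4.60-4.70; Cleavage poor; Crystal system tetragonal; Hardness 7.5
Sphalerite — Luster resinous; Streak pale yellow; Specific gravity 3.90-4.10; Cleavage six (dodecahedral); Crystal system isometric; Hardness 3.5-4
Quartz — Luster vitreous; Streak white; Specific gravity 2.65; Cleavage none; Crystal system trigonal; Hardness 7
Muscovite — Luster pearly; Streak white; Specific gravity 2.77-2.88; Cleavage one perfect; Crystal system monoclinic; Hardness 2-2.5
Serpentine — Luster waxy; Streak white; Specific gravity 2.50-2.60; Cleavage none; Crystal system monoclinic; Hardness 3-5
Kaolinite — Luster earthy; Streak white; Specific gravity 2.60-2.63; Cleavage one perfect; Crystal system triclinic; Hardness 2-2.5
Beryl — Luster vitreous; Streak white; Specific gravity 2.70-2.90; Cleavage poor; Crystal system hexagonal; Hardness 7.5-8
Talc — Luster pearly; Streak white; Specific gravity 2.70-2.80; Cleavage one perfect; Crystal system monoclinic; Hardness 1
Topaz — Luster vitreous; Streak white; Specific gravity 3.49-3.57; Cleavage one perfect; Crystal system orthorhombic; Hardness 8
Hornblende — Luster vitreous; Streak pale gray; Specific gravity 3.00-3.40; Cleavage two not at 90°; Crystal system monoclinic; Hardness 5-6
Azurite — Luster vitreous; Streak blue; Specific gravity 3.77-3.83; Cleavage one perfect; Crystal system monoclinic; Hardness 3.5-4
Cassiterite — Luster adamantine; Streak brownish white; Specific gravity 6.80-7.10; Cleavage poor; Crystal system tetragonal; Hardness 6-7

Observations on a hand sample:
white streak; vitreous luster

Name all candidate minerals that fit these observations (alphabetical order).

Beryl, Fluorite, Plagioclase, Quartz, Topaz

White streak — narrows the field to Fluorite, Plagioclase, Sphene, Zircon, Quartz, Muscovite, Serpentine, Kaolinite, Beryl, Talc, Topaz.
Vitreous luster — leaves Fluorite, Plagioclase, Quartz, Beryl, Topaz.
Remaining candidates: Beryl, Fluorite, Plagioclase, Quartz, Topaz.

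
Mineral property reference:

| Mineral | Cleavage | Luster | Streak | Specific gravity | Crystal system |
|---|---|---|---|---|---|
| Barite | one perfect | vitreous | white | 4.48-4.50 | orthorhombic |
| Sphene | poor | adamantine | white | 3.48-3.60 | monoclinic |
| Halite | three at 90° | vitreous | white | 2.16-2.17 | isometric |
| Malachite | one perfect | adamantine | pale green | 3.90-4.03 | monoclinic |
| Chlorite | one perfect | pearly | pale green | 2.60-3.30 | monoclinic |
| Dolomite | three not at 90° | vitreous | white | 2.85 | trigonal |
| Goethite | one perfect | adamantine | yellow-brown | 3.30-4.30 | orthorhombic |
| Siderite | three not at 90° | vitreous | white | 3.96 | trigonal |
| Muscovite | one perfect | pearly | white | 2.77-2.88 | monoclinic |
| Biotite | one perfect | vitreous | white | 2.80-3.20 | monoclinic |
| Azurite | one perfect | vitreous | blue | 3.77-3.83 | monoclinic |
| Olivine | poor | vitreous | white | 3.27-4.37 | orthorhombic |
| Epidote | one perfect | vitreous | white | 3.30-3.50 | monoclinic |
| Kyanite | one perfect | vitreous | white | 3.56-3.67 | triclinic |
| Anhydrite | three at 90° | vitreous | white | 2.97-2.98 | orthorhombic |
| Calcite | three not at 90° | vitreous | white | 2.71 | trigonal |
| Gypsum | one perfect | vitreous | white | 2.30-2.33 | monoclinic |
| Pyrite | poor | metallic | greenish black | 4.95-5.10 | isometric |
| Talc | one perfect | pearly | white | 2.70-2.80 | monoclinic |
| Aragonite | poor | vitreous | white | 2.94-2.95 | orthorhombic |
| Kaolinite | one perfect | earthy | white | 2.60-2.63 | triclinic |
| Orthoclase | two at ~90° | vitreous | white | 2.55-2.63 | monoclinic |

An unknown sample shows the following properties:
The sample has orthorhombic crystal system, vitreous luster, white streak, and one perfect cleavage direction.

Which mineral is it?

Barite

Orthorhombic crystal system — leaves Barite, Goethite, Olivine, Anhydrite, Aragonite.
Vitreous luster rules out Goethite.
White streak — no further eliminations.
One perfect cleavage direction — narrows the field to Barite.
Barite is the sole remaining match.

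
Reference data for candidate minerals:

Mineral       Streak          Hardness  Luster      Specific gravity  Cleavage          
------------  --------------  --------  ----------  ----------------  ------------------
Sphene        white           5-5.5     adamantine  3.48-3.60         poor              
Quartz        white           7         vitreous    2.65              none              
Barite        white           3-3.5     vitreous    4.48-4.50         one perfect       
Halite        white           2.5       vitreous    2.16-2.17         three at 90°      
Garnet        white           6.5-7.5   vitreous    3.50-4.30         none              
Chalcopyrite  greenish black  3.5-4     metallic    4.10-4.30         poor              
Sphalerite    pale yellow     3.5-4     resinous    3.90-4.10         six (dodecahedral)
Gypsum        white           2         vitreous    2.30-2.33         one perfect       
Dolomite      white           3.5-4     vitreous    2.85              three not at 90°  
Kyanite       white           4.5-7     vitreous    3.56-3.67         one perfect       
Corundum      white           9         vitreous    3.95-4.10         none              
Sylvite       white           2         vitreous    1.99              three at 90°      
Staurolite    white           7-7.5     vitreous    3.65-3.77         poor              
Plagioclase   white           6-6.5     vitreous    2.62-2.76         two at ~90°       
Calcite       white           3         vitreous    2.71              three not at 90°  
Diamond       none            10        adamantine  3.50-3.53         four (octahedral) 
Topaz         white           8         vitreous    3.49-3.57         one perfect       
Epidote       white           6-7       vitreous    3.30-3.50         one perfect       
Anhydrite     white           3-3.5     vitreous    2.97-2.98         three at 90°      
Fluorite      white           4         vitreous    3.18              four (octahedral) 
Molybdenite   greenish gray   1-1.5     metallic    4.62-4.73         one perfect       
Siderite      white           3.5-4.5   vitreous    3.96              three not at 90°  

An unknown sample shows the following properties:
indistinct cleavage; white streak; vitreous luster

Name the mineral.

Indistinct cleavage — only Sphene, Chalcopyrite, Staurolite remain.
White streak excludes Chalcopyrite.
Vitreous luster is inconsistent with Sphene.
The only mineral consistent with every observation is Staurolite.

Staurolite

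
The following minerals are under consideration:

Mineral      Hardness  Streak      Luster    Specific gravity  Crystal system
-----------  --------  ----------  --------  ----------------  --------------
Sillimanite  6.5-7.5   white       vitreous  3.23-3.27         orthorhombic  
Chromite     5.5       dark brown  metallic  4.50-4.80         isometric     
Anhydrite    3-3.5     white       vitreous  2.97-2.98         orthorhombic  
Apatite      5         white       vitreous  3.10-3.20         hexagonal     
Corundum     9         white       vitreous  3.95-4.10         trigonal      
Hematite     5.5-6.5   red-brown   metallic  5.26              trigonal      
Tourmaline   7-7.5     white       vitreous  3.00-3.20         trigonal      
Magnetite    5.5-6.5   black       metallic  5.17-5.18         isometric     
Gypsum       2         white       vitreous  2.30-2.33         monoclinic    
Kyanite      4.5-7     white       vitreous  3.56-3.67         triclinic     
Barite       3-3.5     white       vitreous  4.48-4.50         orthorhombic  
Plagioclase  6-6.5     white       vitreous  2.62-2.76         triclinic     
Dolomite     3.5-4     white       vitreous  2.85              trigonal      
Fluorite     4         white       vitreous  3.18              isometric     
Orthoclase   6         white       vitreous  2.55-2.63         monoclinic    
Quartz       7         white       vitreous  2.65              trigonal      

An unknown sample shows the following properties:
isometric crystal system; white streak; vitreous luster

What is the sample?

Isometric crystal system — leaves Chromite, Magnetite, Fluorite.
White streak — narrows the field to Fluorite.
Vitreous luster — no further eliminations.
Only Fluorite satisfies all observations.

Fluorite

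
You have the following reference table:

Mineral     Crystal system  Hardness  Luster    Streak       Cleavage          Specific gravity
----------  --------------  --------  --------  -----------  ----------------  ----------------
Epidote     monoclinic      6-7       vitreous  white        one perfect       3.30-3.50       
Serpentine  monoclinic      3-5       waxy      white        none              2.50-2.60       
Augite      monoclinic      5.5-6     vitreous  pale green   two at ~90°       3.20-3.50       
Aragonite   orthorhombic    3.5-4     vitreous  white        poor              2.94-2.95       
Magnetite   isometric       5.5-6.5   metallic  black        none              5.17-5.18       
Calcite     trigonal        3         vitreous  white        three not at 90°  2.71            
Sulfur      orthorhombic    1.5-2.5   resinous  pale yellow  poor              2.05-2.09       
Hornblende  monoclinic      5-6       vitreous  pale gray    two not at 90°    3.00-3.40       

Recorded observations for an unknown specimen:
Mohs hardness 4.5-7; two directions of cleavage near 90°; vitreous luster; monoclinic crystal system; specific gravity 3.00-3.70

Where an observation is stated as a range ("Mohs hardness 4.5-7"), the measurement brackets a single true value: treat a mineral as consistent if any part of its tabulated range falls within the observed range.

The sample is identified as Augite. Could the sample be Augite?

Mohs hardness 4.5-7 — matches Augite (hardness 5.5-6).
Two directions of cleavage near 90° — matches Augite (cleavage two at ~90°).
Vitreous luster — matches Augite (vitreous luster).
Monoclinic crystal system — matches Augite (monoclinic system).
Specific gravity 3.00-3.70 — matches Augite (SG 3.20-3.50).
All observations are consistent with the tabulated values for Augite.

Yes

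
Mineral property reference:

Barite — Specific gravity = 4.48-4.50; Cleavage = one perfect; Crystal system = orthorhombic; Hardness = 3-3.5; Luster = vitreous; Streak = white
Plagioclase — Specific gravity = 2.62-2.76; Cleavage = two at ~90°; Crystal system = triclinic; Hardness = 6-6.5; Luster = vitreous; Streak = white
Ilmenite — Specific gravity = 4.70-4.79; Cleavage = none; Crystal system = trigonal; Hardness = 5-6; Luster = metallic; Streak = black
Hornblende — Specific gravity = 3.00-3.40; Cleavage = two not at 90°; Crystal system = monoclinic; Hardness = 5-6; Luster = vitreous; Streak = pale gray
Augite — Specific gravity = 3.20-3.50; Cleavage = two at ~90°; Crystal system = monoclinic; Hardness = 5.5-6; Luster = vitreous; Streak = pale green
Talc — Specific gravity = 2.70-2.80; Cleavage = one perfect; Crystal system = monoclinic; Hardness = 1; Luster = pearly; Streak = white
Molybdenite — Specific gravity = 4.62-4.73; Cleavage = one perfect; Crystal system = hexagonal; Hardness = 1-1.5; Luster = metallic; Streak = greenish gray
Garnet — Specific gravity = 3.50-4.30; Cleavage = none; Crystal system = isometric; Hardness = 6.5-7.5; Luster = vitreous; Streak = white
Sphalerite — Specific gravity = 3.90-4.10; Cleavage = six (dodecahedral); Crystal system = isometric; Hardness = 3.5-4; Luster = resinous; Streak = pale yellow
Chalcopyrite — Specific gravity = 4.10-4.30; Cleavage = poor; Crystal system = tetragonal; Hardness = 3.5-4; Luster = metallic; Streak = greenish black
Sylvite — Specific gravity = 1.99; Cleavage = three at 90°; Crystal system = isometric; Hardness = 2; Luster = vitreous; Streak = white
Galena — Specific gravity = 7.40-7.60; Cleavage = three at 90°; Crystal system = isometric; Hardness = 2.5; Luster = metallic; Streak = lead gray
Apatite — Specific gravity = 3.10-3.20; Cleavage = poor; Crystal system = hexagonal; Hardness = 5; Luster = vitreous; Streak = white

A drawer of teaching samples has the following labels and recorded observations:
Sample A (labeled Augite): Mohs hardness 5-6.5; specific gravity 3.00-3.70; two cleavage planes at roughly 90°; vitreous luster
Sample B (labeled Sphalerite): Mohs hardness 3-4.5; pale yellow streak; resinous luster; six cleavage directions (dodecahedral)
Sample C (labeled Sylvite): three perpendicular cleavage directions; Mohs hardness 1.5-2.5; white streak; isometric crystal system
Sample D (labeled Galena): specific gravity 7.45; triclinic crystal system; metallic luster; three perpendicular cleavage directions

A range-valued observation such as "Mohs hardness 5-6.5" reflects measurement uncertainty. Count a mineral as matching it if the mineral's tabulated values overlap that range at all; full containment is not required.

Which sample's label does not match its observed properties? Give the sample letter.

Sample A: nothing contradicts Augite.
Sample B: nothing contradicts Sphalerite.
Sample C: nothing contradicts Sylvite.
Sample D: Galena has isometric system, but the record shows triclinic crystal system — this label is wrong.
Sample D is the mislabeled one.

D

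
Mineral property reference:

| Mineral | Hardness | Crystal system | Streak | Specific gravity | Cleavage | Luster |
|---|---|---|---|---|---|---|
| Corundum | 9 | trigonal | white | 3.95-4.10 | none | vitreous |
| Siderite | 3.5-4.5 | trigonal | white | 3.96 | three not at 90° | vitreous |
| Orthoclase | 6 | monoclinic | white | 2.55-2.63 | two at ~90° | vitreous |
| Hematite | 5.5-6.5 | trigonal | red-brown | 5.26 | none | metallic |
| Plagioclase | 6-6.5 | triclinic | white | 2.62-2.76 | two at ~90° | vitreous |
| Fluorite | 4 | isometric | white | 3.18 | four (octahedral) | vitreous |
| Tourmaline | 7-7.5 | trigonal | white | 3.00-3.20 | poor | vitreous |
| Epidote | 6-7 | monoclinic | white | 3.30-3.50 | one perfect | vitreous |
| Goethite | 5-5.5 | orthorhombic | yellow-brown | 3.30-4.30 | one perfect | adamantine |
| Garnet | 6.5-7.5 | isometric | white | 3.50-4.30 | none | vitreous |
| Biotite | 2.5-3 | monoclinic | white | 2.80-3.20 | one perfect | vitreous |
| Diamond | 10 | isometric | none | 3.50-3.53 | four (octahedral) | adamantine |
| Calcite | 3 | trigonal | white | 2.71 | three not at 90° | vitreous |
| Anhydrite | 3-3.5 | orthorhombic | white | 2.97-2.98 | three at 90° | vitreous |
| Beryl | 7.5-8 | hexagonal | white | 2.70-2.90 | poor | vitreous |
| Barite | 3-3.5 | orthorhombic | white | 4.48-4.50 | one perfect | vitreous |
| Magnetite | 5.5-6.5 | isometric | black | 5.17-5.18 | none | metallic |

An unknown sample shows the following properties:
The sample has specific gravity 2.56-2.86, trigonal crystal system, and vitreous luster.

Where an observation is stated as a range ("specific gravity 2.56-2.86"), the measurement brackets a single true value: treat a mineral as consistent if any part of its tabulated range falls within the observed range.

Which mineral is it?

Calcite

Specific gravity 2.56-2.86 — only Orthoclase, Plagioclase, Biotite, Calcite, Beryl remain.
Trigonal crystal system — Calcite remains.
Vitreous luster — no further eliminations.
The only mineral consistent with every observation is Calcite.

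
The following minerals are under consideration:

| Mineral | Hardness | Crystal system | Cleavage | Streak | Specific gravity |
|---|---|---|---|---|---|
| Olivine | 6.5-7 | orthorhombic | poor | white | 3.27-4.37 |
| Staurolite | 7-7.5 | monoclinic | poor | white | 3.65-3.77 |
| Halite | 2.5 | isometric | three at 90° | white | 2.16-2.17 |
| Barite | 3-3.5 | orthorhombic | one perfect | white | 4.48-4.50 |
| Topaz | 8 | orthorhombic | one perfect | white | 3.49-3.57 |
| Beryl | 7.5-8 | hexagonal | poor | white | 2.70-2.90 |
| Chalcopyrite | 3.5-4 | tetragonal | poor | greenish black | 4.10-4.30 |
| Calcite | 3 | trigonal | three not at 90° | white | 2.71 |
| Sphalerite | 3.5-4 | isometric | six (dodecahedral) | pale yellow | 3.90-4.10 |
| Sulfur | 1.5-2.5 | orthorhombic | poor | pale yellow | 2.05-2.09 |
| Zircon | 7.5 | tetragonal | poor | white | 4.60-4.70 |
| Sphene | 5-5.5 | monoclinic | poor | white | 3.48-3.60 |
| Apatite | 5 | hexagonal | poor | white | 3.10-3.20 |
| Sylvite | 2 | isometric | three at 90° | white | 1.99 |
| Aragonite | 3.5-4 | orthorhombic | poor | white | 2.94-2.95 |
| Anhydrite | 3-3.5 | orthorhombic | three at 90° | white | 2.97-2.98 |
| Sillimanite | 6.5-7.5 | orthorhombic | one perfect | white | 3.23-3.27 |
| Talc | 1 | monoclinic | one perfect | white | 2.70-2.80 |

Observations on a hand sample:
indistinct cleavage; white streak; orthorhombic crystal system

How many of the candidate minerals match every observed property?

2

Indistinct cleavage: only Olivine, Staurolite, Beryl, Chalcopyrite, Sulfur, Zircon, Sphene, Apatite, Aragonite remain.
White streak is inconsistent with Chalcopyrite, Sulfur.
Orthorhombic crystal system: only Olivine, Aragonite remain.
Remaining candidates: Aragonite, Olivine.
That is 2 minerals.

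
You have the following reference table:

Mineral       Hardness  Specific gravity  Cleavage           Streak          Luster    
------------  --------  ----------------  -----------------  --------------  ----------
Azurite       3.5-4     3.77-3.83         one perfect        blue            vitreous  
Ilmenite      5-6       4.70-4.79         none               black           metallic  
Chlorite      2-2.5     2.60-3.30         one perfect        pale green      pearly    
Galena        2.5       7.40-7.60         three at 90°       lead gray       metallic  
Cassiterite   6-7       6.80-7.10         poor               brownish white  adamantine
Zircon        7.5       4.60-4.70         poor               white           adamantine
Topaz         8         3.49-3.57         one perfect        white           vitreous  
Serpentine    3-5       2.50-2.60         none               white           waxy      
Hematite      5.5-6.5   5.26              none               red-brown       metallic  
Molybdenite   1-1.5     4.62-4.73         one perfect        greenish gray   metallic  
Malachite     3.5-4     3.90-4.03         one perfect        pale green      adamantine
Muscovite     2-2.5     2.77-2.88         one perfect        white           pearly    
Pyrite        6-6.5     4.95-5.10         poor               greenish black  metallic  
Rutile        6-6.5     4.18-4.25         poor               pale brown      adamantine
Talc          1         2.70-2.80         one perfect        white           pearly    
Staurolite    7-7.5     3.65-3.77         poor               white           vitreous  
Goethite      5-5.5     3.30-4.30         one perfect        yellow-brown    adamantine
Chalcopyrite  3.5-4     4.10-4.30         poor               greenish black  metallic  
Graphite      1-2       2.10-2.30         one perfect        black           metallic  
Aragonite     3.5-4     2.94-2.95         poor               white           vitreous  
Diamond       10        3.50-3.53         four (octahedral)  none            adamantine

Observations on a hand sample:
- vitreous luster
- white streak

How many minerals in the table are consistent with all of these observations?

3

Vitreous luster — leaves Azurite, Topaz, Staurolite, Aragonite.
White streak rules out Azurite.
The minerals that satisfy all observations are Aragonite, Staurolite, Topaz.
That is 3 minerals.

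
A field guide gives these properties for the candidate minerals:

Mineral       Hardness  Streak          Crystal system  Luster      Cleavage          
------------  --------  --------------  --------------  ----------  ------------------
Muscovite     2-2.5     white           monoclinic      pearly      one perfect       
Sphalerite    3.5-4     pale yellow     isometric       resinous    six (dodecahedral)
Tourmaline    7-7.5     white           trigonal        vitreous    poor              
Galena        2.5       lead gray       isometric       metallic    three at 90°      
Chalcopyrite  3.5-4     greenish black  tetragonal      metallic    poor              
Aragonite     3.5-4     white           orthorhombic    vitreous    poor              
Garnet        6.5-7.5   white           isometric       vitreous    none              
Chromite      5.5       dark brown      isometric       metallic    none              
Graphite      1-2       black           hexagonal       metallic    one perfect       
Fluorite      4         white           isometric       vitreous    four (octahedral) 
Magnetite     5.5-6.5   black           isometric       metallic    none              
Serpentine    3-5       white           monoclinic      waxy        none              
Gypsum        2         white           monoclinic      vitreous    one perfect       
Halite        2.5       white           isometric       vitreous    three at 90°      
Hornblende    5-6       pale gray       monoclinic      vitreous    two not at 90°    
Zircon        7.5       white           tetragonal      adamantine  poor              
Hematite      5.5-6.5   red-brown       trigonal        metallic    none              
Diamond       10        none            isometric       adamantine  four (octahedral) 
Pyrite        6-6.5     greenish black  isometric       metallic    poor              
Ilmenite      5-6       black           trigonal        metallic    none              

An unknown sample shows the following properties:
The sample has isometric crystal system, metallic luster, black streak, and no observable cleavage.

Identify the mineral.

Magnetite

Isometric crystal system — Sphalerite, Galena, Garnet, Chromite, Fluorite, Magnetite, Halite, Diamond, Pyrite remain.
Metallic luster — Galena, Chromite, Magnetite, Pyrite remain.
Black streak — narrows the field to Magnetite.
No observable cleavage — consistent with all remaining minerals.
Magnetite is the sole remaining match.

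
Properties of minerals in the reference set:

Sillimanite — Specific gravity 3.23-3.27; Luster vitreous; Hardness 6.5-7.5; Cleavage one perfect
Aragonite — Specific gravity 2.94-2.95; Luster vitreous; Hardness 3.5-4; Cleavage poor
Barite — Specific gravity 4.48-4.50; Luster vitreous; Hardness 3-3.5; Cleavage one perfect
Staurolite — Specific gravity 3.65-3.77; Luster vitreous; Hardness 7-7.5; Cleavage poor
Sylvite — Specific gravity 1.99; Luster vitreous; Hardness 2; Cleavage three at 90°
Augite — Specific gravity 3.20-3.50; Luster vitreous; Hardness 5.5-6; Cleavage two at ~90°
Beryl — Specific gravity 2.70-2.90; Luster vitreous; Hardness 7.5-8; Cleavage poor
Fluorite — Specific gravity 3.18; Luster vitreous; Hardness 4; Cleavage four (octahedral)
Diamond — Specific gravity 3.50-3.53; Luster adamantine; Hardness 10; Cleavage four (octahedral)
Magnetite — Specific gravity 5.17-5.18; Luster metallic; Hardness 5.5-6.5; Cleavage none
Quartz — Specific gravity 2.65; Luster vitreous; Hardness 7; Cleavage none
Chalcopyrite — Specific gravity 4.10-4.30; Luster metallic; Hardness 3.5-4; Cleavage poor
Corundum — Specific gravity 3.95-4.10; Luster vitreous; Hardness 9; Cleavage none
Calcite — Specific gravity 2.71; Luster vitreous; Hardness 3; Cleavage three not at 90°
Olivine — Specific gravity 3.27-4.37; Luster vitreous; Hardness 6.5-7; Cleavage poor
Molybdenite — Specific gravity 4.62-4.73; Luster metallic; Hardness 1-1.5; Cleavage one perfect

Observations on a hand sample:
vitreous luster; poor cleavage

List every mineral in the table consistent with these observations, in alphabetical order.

Aragonite, Beryl, Olivine, Staurolite

Vitreous luster eliminates Diamond, Magnetite, Chalcopyrite, Molybdenite.
Poor cleavage — only Aragonite, Staurolite, Beryl, Olivine remain.
Consistent with every observation: Aragonite, Beryl, Olivine, Staurolite.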